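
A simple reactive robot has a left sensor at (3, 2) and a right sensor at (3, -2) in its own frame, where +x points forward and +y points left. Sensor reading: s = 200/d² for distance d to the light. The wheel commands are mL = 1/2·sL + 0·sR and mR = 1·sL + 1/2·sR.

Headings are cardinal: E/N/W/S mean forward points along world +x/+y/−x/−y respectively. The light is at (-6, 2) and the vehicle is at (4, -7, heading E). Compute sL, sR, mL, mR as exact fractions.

left sensor world pos  = (7, -5); dL² = 218
right sensor world pos = (7, -9); dR² = 290
sL = 200/218 = 100/109
sR = 200/290 = 20/29
mL = 1/2·sL + 0·sR = 50/109
mR = 1·sL + 1/2·sR = 3990/3161

100/109 20/29 50/109 3990/3161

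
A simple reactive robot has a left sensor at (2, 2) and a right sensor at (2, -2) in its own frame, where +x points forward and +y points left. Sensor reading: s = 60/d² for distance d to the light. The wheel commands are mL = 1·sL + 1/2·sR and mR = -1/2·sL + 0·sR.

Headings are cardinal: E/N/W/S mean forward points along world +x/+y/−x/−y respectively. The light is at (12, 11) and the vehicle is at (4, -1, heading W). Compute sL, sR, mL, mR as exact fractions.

left sensor world pos  = (2, -3); dL² = 296
right sensor world pos = (2, 1); dR² = 200
sL = 60/296 = 15/74
sR = 60/200 = 3/10
mL = 1·sL + 1/2·sR = 261/740
mR = -1/2·sL + 0·sR = -15/148

15/74 3/10 261/740 -15/148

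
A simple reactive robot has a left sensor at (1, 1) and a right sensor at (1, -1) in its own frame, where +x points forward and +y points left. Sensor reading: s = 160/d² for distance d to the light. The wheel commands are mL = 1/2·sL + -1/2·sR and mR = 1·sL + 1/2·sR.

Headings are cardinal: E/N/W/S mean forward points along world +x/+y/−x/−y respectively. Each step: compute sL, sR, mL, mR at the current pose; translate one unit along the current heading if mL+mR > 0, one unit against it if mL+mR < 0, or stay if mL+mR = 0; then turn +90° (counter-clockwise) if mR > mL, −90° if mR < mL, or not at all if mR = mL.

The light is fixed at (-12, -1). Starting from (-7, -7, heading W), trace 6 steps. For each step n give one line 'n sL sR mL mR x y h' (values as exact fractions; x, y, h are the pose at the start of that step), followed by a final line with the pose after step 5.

n=0: pose=(-7,-7,W); sL=32/13, sR=160/41; mL=-384/533, mR=2352/533; mL+mR=48/13 → advance +1; mR−mL=2736/533 → turn +1·90°
n=1: pose=(-8,-7,S); sL=80/37, sR=80/29; mL=-320/1073, mR=3800/1073; mL+mR=120/37 → advance +1; mR−mL=4120/1073 → turn +1·90°
n=2: pose=(-8,-8,E); sL=160/61, sR=160/89; mL=2240/5429, mR=19120/5429; mL+mR=240/61 → advance +1; mR−mL=16880/5429 → turn +1·90°
n=3: pose=(-7,-8,N); sL=40/13, sR=20/9; mL=50/117, mR=490/117; mL+mR=60/13 → advance +1; mR−mL=440/117 → turn +1·90°
n=4: pose=(-7,-7,W); sL=32/13, sR=160/41; mL=-384/533, mR=2352/533; mL+mR=48/13 → advance +1; mR−mL=2736/533 → turn +1·90°
n=5: pose=(-8,-7,S); sL=80/37, sR=80/29; mL=-320/1073, mR=3800/1073; mL+mR=120/37 → advance +1; mR−mL=4120/1073 → turn +1·90°

0 32/13 160/41 -384/533 2352/533 -7 -7 W
1 80/37 80/29 -320/1073 3800/1073 -8 -7 S
2 160/61 160/89 2240/5429 19120/5429 -8 -8 E
3 40/13 20/9 50/117 490/117 -7 -8 N
4 32/13 160/41 -384/533 2352/533 -7 -7 W
5 80/37 80/29 -320/1073 3800/1073 -8 -7 S
final -8 -8 E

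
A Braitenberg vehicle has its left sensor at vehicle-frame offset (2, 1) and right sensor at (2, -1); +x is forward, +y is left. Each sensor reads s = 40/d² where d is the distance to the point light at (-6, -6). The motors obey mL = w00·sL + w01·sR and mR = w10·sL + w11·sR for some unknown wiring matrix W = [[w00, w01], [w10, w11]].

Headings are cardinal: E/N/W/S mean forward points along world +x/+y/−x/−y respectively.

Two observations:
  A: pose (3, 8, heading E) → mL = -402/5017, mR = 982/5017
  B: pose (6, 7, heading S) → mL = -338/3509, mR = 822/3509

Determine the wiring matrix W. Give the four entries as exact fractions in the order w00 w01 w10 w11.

obs A: pose=(3,8,E) → sL=20/173, sR=4/29, mL=-402/5017, mR=982/5017
obs B: pose=(6,7,S) → sL=4/29, sR=20/121, mL=-338/3509, mR=822/3509
sensor matrix S = [[20/173, 4/29], [4/29, 20/121]]; det S = 1472/17604653
solve [mL_A; mL_B] = S·[w00; w01] and [mR_A; mR_B] = S·[w10; w11]:
  w00 = 1/2, w01 = -1, w10 = 1/2, w11 = 1

1/2 -1 1/2 1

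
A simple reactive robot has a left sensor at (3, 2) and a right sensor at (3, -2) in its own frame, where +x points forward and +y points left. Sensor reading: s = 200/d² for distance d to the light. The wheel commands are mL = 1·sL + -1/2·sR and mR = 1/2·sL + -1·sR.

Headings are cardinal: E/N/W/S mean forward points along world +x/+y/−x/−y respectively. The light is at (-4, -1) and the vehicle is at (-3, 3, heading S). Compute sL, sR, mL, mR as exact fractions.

20 100 -30 -90

left sensor world pos  = (-1, 0); dL² = 10
right sensor world pos = (-5, 0); dR² = 2
sL = 200/10 = 20
sR = 200/2 = 100
mL = 1·sL + -1/2·sR = -30
mR = 1/2·sL + -1·sR = -90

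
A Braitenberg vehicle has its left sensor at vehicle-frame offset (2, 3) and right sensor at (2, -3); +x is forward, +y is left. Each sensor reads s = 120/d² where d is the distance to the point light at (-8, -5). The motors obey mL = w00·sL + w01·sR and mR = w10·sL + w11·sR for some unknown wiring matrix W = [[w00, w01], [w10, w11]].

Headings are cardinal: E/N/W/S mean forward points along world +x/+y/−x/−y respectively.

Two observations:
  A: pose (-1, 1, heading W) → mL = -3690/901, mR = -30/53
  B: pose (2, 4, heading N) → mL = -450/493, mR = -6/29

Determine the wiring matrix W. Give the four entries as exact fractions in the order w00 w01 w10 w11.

-1 -1/2 0 -1/2

obs A: pose=(-1,1,W) → sL=60/17, sR=60/53, mL=-3690/901, mR=-30/53
obs B: pose=(2,4,N) → sL=12/17, sR=12/29, mL=-450/493, mR=-6/29
sensor matrix S = [[60/17, 60/53], [12/17, 12/29]]; det S = 17280/26129
solve [mL_A; mL_B] = S·[w00; w01] and [mR_A; mR_B] = S·[w10; w11]:
  w00 = -1, w01 = -1/2, w10 = 0, w11 = -1/2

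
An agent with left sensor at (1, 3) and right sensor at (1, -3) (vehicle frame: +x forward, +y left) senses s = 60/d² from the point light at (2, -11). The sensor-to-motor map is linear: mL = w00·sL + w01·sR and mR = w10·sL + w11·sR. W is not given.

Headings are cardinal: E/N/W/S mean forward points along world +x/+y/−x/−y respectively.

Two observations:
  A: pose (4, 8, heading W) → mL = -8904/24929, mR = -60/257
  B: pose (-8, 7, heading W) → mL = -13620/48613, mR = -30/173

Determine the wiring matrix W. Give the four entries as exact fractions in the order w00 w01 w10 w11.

-1 -1 -1 0

obs A: pose=(4,8,W) → sL=60/257, sR=12/97, mL=-8904/24929, mR=-60/257
obs B: pose=(-8,7,W) → sL=30/173, sR=30/281, mL=-13620/48613, mR=-30/173
sensor matrix S = [[60/257, 12/97], [30/173, 30/281]]; det S = 4207680/1211873477
solve [mL_A; mL_B] = S·[w00; w01] and [mR_A; mR_B] = S·[w10; w11]:
  w00 = -1, w01 = -1, w10 = -1, w11 = 0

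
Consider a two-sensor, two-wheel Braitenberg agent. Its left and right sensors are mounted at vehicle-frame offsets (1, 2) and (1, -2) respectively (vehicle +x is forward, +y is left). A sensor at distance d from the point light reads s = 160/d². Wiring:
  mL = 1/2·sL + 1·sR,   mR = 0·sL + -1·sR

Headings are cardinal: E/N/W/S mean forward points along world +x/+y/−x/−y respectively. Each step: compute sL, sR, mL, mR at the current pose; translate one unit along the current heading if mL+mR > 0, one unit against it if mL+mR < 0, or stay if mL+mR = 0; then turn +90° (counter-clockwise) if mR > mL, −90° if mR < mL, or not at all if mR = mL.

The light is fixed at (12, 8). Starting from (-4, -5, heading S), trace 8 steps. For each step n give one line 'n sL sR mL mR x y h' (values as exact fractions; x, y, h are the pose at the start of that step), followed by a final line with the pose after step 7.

n=0: pose=(-4,-5,S); sL=20/49, sR=4/13; mL=326/637, mR=-4/13; mL+mR=10/49 → advance +1; mR−mL=-522/637 → turn -1·90°
n=1: pose=(-4,-6,W); sL=32/109, sR=160/433; mL=24368/47197, mR=-160/433; mL+mR=16/109 → advance +1; mR−mL=-41808/47197 → turn -1·90°
n=2: pose=(-5,-6,N); sL=16/53, sR=80/197; mL=5816/10441, mR=-80/197; mL+mR=8/53 → advance +1; mR−mL=-10056/10441 → turn -1·90°
n=3: pose=(-5,-5,E); sL=160/377, sR=160/481; mL=7600/13949, mR=-160/481; mL+mR=80/377 → advance +1; mR−mL=-12240/13949 → turn -1·90°
n=4: pose=(-4,-5,S); sL=20/49, sR=4/13; mL=326/637, mR=-4/13; mL+mR=10/49 → advance +1; mR−mL=-522/637 → turn -1·90°
n=5: pose=(-4,-6,W); sL=32/109, sR=160/433; mL=24368/47197, mR=-160/433; mL+mR=16/109 → advance +1; mR−mL=-41808/47197 → turn -1·90°
n=6: pose=(-5,-6,N); sL=16/53, sR=80/197; mL=5816/10441, mR=-80/197; mL+mR=8/53 → advance +1; mR−mL=-10056/10441 → turn -1·90°
n=7: pose=(-5,-5,E); sL=160/377, sR=160/481; mL=7600/13949, mR=-160/481; mL+mR=80/377 → advance +1; mR−mL=-12240/13949 → turn -1·90°

0 20/49 4/13 326/637 -4/13 -4 -5 S
1 32/109 160/433 24368/47197 -160/433 -4 -6 W
2 16/53 80/197 5816/10441 -80/197 -5 -6 N
3 160/377 160/481 7600/13949 -160/481 -5 -5 E
4 20/49 4/13 326/637 -4/13 -4 -5 S
5 32/109 160/433 24368/47197 -160/433 -4 -6 W
6 16/53 80/197 5816/10441 -80/197 -5 -6 N
7 160/377 160/481 7600/13949 -160/481 -5 -5 E
final -4 -5 S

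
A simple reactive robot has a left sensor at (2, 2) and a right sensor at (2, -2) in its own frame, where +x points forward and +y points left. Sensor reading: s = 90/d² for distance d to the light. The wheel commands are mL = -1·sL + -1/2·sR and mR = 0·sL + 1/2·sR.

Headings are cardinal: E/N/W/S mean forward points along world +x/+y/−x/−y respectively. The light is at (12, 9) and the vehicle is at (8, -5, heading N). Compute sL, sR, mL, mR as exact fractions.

1/2 45/74 -119/148 45/148

left sensor world pos  = (6, -3); dL² = 180
right sensor world pos = (10, -3); dR² = 148
sL = 90/180 = 1/2
sR = 90/148 = 45/74
mL = -1·sL + -1/2·sR = -119/148
mR = 0·sL + 1/2·sR = 45/148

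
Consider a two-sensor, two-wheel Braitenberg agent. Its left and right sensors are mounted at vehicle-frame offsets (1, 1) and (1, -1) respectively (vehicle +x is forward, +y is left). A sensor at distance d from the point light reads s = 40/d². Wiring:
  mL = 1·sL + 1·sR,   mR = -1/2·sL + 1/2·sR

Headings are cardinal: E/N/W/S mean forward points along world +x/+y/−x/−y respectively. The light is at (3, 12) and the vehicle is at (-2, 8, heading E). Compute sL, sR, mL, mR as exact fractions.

left sensor world pos  = (-1, 9); dL² = 25
right sensor world pos = (-1, 7); dR² = 41
sL = 40/25 = 8/5
sR = 40/41 = 40/41
mL = 1·sL + 1·sR = 528/205
mR = -1/2·sL + 1/2·sR = -64/205

8/5 40/41 528/205 -64/205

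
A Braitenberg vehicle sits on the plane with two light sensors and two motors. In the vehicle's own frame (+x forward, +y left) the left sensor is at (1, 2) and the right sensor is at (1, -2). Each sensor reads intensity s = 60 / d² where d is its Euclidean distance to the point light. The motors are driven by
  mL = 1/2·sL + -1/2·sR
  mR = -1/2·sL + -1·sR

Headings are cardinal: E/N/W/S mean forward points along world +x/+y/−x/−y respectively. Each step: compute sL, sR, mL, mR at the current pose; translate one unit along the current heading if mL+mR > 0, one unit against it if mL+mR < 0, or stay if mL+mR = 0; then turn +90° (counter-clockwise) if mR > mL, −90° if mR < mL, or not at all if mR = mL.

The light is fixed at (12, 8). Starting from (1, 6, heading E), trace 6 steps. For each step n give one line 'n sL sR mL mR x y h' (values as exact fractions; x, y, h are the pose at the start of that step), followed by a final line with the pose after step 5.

n=0: pose=(1,6,E); sL=3/5, sR=15/29; mL=6/145, mR=-237/290; mL+mR=-45/58 → advance -1; mR−mL=-249/290 → turn -1·90°
n=1: pose=(0,6,S); sL=60/109, sR=12/41; mL=576/4469, mR=-2538/4469; mL+mR=-18/41 → advance -1; mR−mL=-3114/4469 → turn -1·90°
n=2: pose=(0,7,W); sL=30/89, sR=6/17; mL=-12/1513, mR=-789/1513; mL+mR=-9/17 → advance -1; mR−mL=-777/1513 → turn -1·90°
n=3: pose=(1,7,N); sL=60/169, sR=20/27; mL=-880/4563, mR=-4190/4563; mL+mR=-10/9 → advance -1; mR−mL=-3310/4563 → turn -1·90°
n=4: pose=(1,6,E); sL=3/5, sR=15/29; mL=6/145, mR=-237/290; mL+mR=-45/58 → advance -1; mR−mL=-249/290 → turn -1·90°
n=5: pose=(0,6,S); sL=60/109, sR=12/41; mL=576/4469, mR=-2538/4469; mL+mR=-18/41 → advance -1; mR−mL=-3114/4469 → turn -1·90°

0 3/5 15/29 6/145 -237/290 1 6 E
1 60/109 12/41 576/4469 -2538/4469 0 6 S
2 30/89 6/17 -12/1513 -789/1513 0 7 W
3 60/169 20/27 -880/4563 -4190/4563 1 7 N
4 3/5 15/29 6/145 -237/290 1 6 E
5 60/109 12/41 576/4469 -2538/4469 0 6 S
final 0 7 W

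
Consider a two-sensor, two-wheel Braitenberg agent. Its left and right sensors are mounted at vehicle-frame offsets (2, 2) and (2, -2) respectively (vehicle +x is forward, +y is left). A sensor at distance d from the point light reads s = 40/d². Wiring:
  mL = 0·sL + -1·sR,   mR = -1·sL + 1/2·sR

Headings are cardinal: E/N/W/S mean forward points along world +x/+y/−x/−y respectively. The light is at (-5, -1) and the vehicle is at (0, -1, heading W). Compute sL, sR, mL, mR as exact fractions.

40/13 40/13 -40/13 -20/13

left sensor world pos  = (-2, -3); dL² = 13
right sensor world pos = (-2, 1); dR² = 13
sL = 40/13 = 40/13
sR = 40/13 = 40/13
mL = 0·sL + -1·sR = -40/13
mR = -1·sL + 1/2·sR = -20/13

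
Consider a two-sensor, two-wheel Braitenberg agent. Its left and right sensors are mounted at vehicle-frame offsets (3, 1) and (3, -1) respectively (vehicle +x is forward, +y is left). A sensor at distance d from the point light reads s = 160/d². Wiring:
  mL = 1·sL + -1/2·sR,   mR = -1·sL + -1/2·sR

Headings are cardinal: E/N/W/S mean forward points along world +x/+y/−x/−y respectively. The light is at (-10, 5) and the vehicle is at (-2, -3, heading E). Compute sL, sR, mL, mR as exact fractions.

16/17 80/101 936/1717 -2296/1717

left sensor world pos  = (1, -2); dL² = 170
right sensor world pos = (1, -4); dR² = 202
sL = 160/170 = 16/17
sR = 160/202 = 80/101
mL = 1·sL + -1/2·sR = 936/1717
mR = -1·sL + -1/2·sR = -2296/1717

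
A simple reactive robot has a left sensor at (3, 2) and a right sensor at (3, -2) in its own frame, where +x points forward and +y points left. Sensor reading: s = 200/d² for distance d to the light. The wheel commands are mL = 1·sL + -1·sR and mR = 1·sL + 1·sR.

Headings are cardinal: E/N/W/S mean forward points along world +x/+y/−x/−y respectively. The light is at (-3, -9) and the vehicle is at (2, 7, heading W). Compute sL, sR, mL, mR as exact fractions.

1 25/41 16/41 66/41

left sensor world pos  = (-1, 5); dL² = 200
right sensor world pos = (-1, 9); dR² = 328
sL = 200/200 = 1
sR = 200/328 = 25/41
mL = 1·sL + -1·sR = 16/41
mR = 1·sL + 1·sR = 66/41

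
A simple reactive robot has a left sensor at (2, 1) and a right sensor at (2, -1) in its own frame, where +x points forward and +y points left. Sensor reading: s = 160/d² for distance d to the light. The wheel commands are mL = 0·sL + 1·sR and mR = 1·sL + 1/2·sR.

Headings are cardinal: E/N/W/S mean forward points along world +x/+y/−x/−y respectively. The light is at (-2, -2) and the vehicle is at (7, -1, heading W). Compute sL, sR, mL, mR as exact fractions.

160/49 160/53 160/53 12400/2597

left sensor world pos  = (5, -2); dL² = 49
right sensor world pos = (5, 0); dR² = 53
sL = 160/49 = 160/49
sR = 160/53 = 160/53
mL = 0·sL + 1·sR = 160/53
mR = 1·sL + 1/2·sR = 12400/2597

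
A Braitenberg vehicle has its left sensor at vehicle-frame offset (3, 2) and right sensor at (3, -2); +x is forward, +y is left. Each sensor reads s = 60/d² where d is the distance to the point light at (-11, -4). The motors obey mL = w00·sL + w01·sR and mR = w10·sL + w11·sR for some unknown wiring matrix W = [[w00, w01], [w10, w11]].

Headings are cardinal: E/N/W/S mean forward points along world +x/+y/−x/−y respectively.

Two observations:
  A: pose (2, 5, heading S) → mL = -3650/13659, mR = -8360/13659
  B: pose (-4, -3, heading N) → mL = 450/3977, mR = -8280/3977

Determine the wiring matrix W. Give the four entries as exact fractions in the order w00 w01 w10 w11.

1/2 -1 -1 -1

obs A: pose=(2,5,S) → sL=20/87, sR=60/157, mL=-3650/13659, mR=-8360/13659
obs B: pose=(-4,-3,N) → sL=60/41, sR=60/97, mL=450/3977, mR=-8280/3977
sensor matrix S = [[20/87, 60/157], [60/41, 60/97]]; det S = -7552000/18107281
solve [mL_A; mL_B] = S·[w00; w01] and [mR_A; mR_B] = S·[w10; w11]:
  w00 = 1/2, w01 = -1, w10 = -1, w11 = -1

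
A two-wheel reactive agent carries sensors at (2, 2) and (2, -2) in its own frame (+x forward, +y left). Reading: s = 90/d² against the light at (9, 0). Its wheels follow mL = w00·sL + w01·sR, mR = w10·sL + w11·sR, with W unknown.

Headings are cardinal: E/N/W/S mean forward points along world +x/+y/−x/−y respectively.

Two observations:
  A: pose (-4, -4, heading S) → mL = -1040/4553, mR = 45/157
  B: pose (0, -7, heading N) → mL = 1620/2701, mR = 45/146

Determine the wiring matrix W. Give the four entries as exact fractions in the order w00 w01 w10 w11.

obs A: pose=(-4,-4,S) → sL=90/157, sR=10/29, mL=-1040/4553, mR=45/157
obs B: pose=(0,-7,N) → sL=45/73, sR=45/37, mL=1620/2701, mR=45/146
sensor matrix S = [[90/157, 10/29], [45/73, 45/37]]; det S = 5959800/12297653
solve [mL_A; mL_B] = S·[w00; w01] and [mR_A; mR_B] = S·[w10; w11]:
  w00 = -1, w01 = 1, w10 = 1/2, w11 = 0

-1 1 1/2 0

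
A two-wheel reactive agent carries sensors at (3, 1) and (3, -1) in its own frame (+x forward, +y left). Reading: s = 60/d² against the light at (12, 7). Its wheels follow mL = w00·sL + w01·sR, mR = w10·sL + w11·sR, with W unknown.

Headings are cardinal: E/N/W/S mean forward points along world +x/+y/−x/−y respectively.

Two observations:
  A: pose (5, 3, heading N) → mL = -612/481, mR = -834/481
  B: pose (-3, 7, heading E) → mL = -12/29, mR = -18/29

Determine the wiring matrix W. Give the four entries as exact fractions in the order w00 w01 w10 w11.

obs A: pose=(5,3,N) → sL=12/13, sR=60/37, mL=-612/481, mR=-834/481
obs B: pose=(-3,7,E) → sL=12/29, sR=12/29, mL=-12/29, mR=-18/29
sensor matrix S = [[12/13, 60/37], [12/29, 12/29]]; det S = -4032/13949
solve [mL_A; mL_B] = S·[w00; w01] and [mR_A; mR_B] = S·[w10; w11]:
  w00 = -1/2, w01 = -1/2, w10 = -1, w11 = -1/2

-1/2 -1/2 -1 -1/2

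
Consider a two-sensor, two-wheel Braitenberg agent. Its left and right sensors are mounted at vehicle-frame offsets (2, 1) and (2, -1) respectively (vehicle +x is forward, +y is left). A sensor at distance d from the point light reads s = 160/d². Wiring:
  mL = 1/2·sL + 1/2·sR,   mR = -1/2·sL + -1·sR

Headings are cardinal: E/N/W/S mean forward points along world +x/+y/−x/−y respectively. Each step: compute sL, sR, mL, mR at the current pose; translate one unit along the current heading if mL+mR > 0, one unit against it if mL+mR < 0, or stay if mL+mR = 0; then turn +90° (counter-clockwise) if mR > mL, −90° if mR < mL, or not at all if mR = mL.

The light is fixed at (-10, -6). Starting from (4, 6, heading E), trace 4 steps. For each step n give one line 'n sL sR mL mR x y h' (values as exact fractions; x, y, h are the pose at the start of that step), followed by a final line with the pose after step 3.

0 32/85 160/377 12832/32045 -19632/32045 4 6 E
1 20/37 40/61 1350/2257 -2090/2257 3 6 S
2 32/53 160/317 9312/16801 -13552/16801 3 7 W
3 80/197 16/45 3376/8865 -4952/8865 4 7 N
final 4 6 E

n=0: pose=(4,6,E); sL=32/85, sR=160/377; mL=12832/32045, mR=-19632/32045; mL+mR=-80/377 → advance -1; mR−mL=-32464/32045 → turn -1·90°
n=1: pose=(3,6,S); sL=20/37, sR=40/61; mL=1350/2257, mR=-2090/2257; mL+mR=-20/61 → advance -1; mR−mL=-3440/2257 → turn -1·90°
n=2: pose=(3,7,W); sL=32/53, sR=160/317; mL=9312/16801, mR=-13552/16801; mL+mR=-80/317 → advance -1; mR−mL=-22864/16801 → turn -1·90°
n=3: pose=(4,7,N); sL=80/197, sR=16/45; mL=3376/8865, mR=-4952/8865; mL+mR=-8/45 → advance -1; mR−mL=-2776/2955 → turn -1·90°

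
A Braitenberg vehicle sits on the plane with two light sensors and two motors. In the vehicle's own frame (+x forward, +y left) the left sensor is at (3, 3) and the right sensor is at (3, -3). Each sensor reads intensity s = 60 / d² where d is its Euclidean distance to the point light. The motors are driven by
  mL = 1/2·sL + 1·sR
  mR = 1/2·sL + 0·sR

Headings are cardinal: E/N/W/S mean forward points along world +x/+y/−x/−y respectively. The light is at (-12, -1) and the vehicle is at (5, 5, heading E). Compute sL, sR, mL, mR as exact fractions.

60/481 60/409 41130/196729 30/481

left sensor world pos  = (8, 8); dL² = 481
right sensor world pos = (8, 2); dR² = 409
sL = 60/481 = 60/481
sR = 60/409 = 60/409
mL = 1/2·sL + 1·sR = 41130/196729
mR = 1/2·sL + 0·sR = 30/481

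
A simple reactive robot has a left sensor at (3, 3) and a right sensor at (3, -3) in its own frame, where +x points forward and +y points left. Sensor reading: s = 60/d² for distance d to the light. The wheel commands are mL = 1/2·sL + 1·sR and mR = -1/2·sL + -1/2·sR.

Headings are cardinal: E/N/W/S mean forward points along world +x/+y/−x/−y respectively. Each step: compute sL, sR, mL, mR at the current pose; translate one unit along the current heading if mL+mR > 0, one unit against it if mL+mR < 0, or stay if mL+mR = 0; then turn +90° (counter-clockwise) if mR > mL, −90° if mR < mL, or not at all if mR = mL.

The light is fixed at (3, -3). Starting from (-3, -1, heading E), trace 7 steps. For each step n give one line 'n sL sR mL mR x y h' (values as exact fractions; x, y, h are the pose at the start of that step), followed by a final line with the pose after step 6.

0 30/17 6 117/17 -66/17 -3 -1 E
1 12 12/13 90/13 -84/13 -2 -1 S
2 15/17 3/4 81/68 -111/136 -2 -2 W
3 60/97 12/5 1314/485 -732/485 -3 -2 N
4 30/17 6 117/17 -66/17 -3 -1 E
5 12 12/13 90/13 -84/13 -2 -1 S
6 15/17 3/4 81/68 -111/136 -2 -2 W
final -3 -2 N

n=0: pose=(-3,-1,E); sL=30/17, sR=6; mL=117/17, mR=-66/17; mL+mR=3 → advance +1; mR−mL=-183/17 → turn -1·90°
n=1: pose=(-2,-1,S); sL=12, sR=12/13; mL=90/13, mR=-84/13; mL+mR=6/13 → advance +1; mR−mL=-174/13 → turn -1·90°
n=2: pose=(-2,-2,W); sL=15/17, sR=3/4; mL=81/68, mR=-111/136; mL+mR=3/8 → advance +1; mR−mL=-273/136 → turn -1·90°
n=3: pose=(-3,-2,N); sL=60/97, sR=12/5; mL=1314/485, mR=-732/485; mL+mR=6/5 → advance +1; mR−mL=-2046/485 → turn -1·90°
n=4: pose=(-3,-1,E); sL=30/17, sR=6; mL=117/17, mR=-66/17; mL+mR=3 → advance +1; mR−mL=-183/17 → turn -1·90°
n=5: pose=(-2,-1,S); sL=12, sR=12/13; mL=90/13, mR=-84/13; mL+mR=6/13 → advance +1; mR−mL=-174/13 → turn -1·90°
n=6: pose=(-2,-2,W); sL=15/17, sR=3/4; mL=81/68, mR=-111/136; mL+mR=3/8 → advance +1; mR−mL=-273/136 → turn -1·90°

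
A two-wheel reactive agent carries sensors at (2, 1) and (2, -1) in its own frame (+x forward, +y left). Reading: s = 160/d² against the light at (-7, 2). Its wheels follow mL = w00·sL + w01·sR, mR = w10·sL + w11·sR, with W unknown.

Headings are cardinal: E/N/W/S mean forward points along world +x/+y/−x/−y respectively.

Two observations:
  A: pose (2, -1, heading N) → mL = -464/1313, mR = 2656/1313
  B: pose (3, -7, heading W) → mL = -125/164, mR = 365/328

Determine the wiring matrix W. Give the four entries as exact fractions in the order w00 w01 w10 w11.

obs A: pose=(2,-1,N) → sL=32/13, sR=160/101, mL=-464/1313, mR=2656/1313
obs B: pose=(3,-7,W) → sL=40/41, sR=5/4, mL=-125/164, mR=365/328
sensor matrix S = [[32/13, 160/101], [40/41, 5/4]]; det S = 82440/53833
solve [mL_A; mL_B] = S·[w00; w01] and [mR_A; mR_B] = S·[w10; w11]:
  w00 = 1/2, w01 = -1, w10 = 1/2, w11 = 1/2

1/2 -1 1/2 1/2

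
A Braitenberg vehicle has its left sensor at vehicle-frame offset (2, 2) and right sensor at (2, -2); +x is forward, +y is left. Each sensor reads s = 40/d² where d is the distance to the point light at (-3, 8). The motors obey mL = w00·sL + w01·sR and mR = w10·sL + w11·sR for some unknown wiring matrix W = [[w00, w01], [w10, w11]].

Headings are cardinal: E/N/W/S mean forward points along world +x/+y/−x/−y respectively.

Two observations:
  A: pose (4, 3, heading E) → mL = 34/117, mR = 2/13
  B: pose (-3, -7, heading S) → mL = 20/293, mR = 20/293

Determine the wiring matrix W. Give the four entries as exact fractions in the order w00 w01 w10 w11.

obs A: pose=(4,3,E) → sL=4/9, sR=4/13, mL=34/117, mR=2/13
obs B: pose=(-3,-7,S) → sL=40/293, sR=40/293, mL=20/293, mR=20/293
sensor matrix S = [[4/9, 4/13], [40/293, 40/293]]; det S = 640/34281
solve [mL_A; mL_B] = S·[w00; w01] and [mR_A; mR_B] = S·[w10; w11]:
  w00 = 1, w01 = -1/2, w10 = 0, w11 = 1/2

1 -1/2 0 1/2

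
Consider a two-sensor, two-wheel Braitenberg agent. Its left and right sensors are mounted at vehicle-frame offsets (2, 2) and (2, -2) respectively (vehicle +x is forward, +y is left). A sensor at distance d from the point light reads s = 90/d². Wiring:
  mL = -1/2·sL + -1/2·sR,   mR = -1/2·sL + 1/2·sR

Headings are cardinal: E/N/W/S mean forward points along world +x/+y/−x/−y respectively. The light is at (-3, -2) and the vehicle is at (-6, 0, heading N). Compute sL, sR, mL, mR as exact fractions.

90/41 90/17 -2610/697 1080/697

left sensor world pos  = (-8, 2); dL² = 41
right sensor world pos = (-4, 2); dR² = 17
sL = 90/41 = 90/41
sR = 90/17 = 90/17
mL = -1/2·sL + -1/2·sR = -2610/697
mR = -1/2·sL + 1/2·sR = 1080/697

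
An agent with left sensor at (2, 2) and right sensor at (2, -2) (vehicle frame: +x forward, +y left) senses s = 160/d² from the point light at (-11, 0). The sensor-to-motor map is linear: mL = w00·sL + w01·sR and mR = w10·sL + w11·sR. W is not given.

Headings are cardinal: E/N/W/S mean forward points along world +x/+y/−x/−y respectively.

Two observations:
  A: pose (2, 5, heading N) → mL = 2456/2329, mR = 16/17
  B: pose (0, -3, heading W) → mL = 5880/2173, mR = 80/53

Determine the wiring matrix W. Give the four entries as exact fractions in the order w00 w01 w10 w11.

1/2 1 1 0

obs A: pose=(2,5,N) → sL=16/17, sR=80/137, mL=2456/2329, mR=16/17
obs B: pose=(0,-3,W) → sL=80/53, sR=80/41, mL=5880/2173, mR=80/53
sensor matrix S = [[16/17, 80/137], [80/53, 80/41]]; det S = 4833280/5060917
solve [mL_A; mL_B] = S·[w00; w01] and [mR_A; mR_B] = S·[w10; w11]:
  w00 = 1/2, w01 = 1, w10 = 1, w11 = 0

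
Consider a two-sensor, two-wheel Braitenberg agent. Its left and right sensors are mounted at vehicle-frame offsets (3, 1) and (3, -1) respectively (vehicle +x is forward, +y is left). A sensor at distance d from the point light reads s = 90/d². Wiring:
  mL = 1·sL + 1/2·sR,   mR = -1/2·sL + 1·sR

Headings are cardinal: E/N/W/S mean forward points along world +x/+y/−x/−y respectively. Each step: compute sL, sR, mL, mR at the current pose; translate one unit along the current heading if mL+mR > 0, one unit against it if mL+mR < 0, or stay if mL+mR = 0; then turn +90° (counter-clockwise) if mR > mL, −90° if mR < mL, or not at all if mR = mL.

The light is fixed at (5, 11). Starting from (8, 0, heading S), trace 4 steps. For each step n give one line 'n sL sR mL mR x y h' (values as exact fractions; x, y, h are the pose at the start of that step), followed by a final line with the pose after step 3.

n=0: pose=(8,0,S); sL=45/106, sR=9/20; mL=1377/2120, mR=63/265; mL+mR=1881/2120 → advance +1; mR−mL=-873/2120 → turn -1·90°
n=1: pose=(8,-1,W); sL=90/169, sR=90/121; mL=18495/20449, mR=9765/20449; mL+mR=28260/20449 → advance +1; mR−mL=-8730/20449 → turn -1·90°
n=2: pose=(7,-1,N); sL=45/41, sR=1; mL=131/82, mR=37/82; mL+mR=84/41 → advance +1; mR−mL=-47/41 → turn -1·90°
n=3: pose=(7,0,E); sL=18/25, sR=90/169; mL=4167/4225, mR=729/4225; mL+mR=4896/4225 → advance +1; mR−mL=-3438/4225 → turn -1·90°

0 45/106 9/20 1377/2120 63/265 8 0 S
1 90/169 90/121 18495/20449 9765/20449 8 -1 W
2 45/41 1 131/82 37/82 7 -1 N
3 18/25 90/169 4167/4225 729/4225 7 0 E
final 8 0 S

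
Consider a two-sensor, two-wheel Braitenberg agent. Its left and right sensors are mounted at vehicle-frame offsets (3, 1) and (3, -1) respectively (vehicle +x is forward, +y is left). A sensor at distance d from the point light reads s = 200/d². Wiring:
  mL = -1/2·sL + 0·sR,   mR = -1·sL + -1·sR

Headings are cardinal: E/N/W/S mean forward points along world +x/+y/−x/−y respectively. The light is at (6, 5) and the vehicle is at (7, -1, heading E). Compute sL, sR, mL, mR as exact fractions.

left sensor world pos  = (10, 0); dL² = 41
right sensor world pos = (10, -2); dR² = 65
sL = 200/41 = 200/41
sR = 200/65 = 40/13
mL = -1/2·sL + 0·sR = -100/41
mR = -1·sL + -1·sR = -4240/533

200/41 40/13 -100/41 -4240/533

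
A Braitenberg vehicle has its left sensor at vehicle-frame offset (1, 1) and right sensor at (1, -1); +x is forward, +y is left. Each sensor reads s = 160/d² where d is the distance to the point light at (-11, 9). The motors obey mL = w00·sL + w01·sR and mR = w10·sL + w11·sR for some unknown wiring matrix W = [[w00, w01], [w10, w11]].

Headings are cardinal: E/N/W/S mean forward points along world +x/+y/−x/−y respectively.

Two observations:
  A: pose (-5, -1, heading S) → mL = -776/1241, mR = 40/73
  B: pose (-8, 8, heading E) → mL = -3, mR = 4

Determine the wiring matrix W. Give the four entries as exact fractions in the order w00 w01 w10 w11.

obs A: pose=(-5,-1,S) → sL=16/17, sR=80/73, mL=-776/1241, mR=40/73
obs B: pose=(-8,8,E) → sL=10, sR=8, mL=-3, mR=4
sensor matrix S = [[16/17, 80/73], [10, 8]]; det S = -4256/1241
solve [mL_A; mL_B] = S·[w00; w01] and [mR_A; mR_B] = S·[w10; w11]:
  w00 = 1/2, w01 = -1, w10 = 0, w11 = 1/2

1/2 -1 0 1/2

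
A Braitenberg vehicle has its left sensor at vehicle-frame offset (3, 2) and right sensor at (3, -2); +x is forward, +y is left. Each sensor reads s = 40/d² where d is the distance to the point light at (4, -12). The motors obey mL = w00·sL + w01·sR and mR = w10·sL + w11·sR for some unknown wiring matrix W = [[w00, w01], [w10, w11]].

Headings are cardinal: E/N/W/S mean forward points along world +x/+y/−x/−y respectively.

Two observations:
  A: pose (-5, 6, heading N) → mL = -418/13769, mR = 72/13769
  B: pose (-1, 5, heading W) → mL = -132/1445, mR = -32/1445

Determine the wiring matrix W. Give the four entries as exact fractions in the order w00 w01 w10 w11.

-1 1/2 -1/2 1/2

obs A: pose=(-5,6,N) → sL=20/281, sR=4/49, mL=-418/13769, mR=72/13769
obs B: pose=(-1,5,W) → sL=40/289, sR=8/85, mL=-132/1445, mR=-32/1445
sensor matrix S = [[20/281, 4/49], [40/289, 8/85]]; det S = -18304/3979241
solve [mL_A; mL_B] = S·[w00; w01] and [mR_A; mR_B] = S·[w10; w11]:
  w00 = -1, w01 = 1/2, w10 = -1/2, w11 = 1/2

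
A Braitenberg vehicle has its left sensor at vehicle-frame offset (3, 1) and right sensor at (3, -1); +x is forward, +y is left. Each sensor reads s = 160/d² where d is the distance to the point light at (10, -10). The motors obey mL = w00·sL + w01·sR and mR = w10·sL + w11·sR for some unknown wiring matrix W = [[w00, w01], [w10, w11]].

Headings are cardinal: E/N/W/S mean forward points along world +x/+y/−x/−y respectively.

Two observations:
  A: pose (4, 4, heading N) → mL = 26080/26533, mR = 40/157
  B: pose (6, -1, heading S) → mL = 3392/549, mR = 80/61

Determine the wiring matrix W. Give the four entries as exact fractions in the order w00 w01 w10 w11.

1 1 0 1/2

obs A: pose=(4,4,N) → sL=80/169, sR=80/157, mL=26080/26533, mR=40/157
obs B: pose=(6,-1,S) → sL=32/9, sR=160/61, mL=3392/549, mR=80/61
sensor matrix S = [[80/169, 80/157], [32/9, 160/61]]; det S = -8304640/14566617
solve [mL_A; mL_B] = S·[w00; w01] and [mR_A; mR_B] = S·[w10; w11]:
  w00 = 1, w01 = 1, w10 = 0, w11 = 1/2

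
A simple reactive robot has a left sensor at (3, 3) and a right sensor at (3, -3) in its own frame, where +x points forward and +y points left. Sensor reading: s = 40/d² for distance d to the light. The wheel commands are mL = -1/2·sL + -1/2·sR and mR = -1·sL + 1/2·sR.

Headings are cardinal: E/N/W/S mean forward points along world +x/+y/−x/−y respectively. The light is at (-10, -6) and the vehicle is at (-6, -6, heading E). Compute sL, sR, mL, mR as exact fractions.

20/29 20/29 -20/29 -10/29

left sensor world pos  = (-3, -3); dL² = 58
right sensor world pos = (-3, -9); dR² = 58
sL = 40/58 = 20/29
sR = 40/58 = 20/29
mL = -1/2·sL + -1/2·sR = -20/29
mR = -1·sL + 1/2·sR = -10/29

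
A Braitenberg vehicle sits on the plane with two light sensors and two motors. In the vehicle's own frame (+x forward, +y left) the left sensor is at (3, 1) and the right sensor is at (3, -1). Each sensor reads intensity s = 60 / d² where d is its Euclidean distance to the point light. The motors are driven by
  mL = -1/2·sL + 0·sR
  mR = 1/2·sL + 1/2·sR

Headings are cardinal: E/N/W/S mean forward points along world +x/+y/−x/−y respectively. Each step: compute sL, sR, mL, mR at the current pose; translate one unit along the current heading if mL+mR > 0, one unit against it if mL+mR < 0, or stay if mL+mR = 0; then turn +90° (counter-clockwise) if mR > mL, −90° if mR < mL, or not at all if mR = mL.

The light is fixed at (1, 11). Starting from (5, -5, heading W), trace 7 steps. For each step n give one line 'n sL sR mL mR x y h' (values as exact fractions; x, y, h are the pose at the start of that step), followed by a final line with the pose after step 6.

0 6/29 30/113 -3/29 774/3277 5 -5 W
1 60/377 12/73 -30/377 4452/27521 4 -5 S
2 15/73 1/6 -15/146 163/876 4 -6 E
3 12/41 60/221 -6/41 2556/9061 5 -6 N
4 6/29 30/113 -3/29 774/3277 5 -5 W
5 60/377 12/73 -30/377 4452/27521 4 -5 S
6 15/73 1/6 -15/146 163/876 4 -6 E
final 5 -6 N

n=0: pose=(5,-5,W); sL=6/29, sR=30/113; mL=-3/29, mR=774/3277; mL+mR=15/113 → advance +1; mR−mL=1113/3277 → turn +1·90°
n=1: pose=(4,-5,S); sL=60/377, sR=12/73; mL=-30/377, mR=4452/27521; mL+mR=6/73 → advance +1; mR−mL=6642/27521 → turn +1·90°
n=2: pose=(4,-6,E); sL=15/73, sR=1/6; mL=-15/146, mR=163/876; mL+mR=1/12 → advance +1; mR−mL=253/876 → turn +1·90°
n=3: pose=(5,-6,N); sL=12/41, sR=60/221; mL=-6/41, mR=2556/9061; mL+mR=30/221 → advance +1; mR−mL=3882/9061 → turn +1·90°
n=4: pose=(5,-5,W); sL=6/29, sR=30/113; mL=-3/29, mR=774/3277; mL+mR=15/113 → advance +1; mR−mL=1113/3277 → turn +1·90°
n=5: pose=(4,-5,S); sL=60/377, sR=12/73; mL=-30/377, mR=4452/27521; mL+mR=6/73 → advance +1; mR−mL=6642/27521 → turn +1·90°
n=6: pose=(4,-6,E); sL=15/73, sR=1/6; mL=-15/146, mR=163/876; mL+mR=1/12 → advance +1; mR−mL=253/876 → turn +1·90°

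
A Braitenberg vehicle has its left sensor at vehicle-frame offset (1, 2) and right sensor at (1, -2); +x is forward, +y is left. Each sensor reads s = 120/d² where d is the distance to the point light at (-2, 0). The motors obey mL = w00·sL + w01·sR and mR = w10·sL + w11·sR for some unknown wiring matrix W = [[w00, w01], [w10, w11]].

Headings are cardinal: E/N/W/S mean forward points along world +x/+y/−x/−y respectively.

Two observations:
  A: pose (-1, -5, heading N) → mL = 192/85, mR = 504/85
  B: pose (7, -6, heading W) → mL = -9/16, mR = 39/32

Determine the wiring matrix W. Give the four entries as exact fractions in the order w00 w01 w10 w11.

obs A: pose=(-1,-5,N) → sL=120/17, sR=24/5, mL=192/85, mR=504/85
obs B: pose=(7,-6,W) → sL=15/16, sR=3/2, mL=-9/16, mR=39/32
sensor matrix S = [[120/17, 24/5], [15/16, 3/2]]; det S = 207/34
solve [mL_A; mL_B] = S·[w00; w01] and [mR_A; mR_B] = S·[w10; w11]:
  w00 = 1, w01 = -1, w10 = 1/2, w11 = 1/2

1 -1 1/2 1/2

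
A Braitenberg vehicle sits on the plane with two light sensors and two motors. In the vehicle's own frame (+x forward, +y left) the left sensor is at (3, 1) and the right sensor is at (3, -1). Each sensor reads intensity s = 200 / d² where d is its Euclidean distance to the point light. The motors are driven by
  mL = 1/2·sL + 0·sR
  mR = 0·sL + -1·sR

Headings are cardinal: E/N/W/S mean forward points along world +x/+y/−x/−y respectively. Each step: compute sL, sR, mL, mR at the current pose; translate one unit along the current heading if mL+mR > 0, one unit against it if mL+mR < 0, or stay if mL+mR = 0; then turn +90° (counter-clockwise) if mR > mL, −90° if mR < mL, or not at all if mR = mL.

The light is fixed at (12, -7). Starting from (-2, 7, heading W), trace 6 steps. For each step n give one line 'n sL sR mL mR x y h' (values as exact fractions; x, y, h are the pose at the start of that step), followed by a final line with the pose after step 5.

0 100/229 100/257 50/229 -100/257 -2 7 W
1 40/97 200/433 20/97 -200/433 -1 7 N
2 25/37 50/61 25/74 -50/61 -1 6 E
3 200/269 8/13 100/269 -8/13 -2 6 S
4 100/229 100/257 50/229 -100/257 -2 7 W
5 40/97 200/433 20/97 -200/433 -1 7 N
final -1 6 E

n=0: pose=(-2,7,W); sL=100/229, sR=100/257; mL=50/229, mR=-100/257; mL+mR=-10050/58853 → advance -1; mR−mL=-35750/58853 → turn -1·90°
n=1: pose=(-1,7,N); sL=40/97, sR=200/433; mL=20/97, mR=-200/433; mL+mR=-10740/42001 → advance -1; mR−mL=-28060/42001 → turn -1·90°
n=2: pose=(-1,6,E); sL=25/37, sR=50/61; mL=25/74, mR=-50/61; mL+mR=-2175/4514 → advance -1; mR−mL=-5225/4514 → turn -1·90°
n=3: pose=(-2,6,S); sL=200/269, sR=8/13; mL=100/269, mR=-8/13; mL+mR=-852/3497 → advance -1; mR−mL=-3452/3497 → turn -1·90°
n=4: pose=(-2,7,W); sL=100/229, sR=100/257; mL=50/229, mR=-100/257; mL+mR=-10050/58853 → advance -1; mR−mL=-35750/58853 → turn -1·90°
n=5: pose=(-1,7,N); sL=40/97, sR=200/433; mL=20/97, mR=-200/433; mL+mR=-10740/42001 → advance -1; mR−mL=-28060/42001 → turn -1·90°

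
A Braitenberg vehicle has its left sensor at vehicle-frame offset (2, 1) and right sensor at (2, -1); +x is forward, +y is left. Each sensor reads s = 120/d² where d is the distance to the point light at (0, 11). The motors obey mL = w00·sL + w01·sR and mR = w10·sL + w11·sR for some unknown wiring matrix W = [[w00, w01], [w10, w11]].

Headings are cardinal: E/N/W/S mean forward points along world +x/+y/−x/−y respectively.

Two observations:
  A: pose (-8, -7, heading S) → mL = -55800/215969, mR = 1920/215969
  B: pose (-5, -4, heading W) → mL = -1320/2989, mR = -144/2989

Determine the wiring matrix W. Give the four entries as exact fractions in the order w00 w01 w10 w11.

obs A: pose=(-8,-7,S) → sL=120/449, sR=120/481, mL=-55800/215969, mR=1920/215969
obs B: pose=(-5,-4,W) → sL=24/61, sR=24/49, mL=-1320/2989, mR=-144/2989
sensor matrix S = [[120/449, 120/481], [24/61, 24/49]]; det S = 21139200/645531341
solve [mL_A; mL_B] = S·[w00; w01] and [mR_A; mR_B] = S·[w10; w11]:
  w00 = -1/2, w01 = -1/2, w10 = 1/2, w11 = -1/2

-1/2 -1/2 1/2 -1/2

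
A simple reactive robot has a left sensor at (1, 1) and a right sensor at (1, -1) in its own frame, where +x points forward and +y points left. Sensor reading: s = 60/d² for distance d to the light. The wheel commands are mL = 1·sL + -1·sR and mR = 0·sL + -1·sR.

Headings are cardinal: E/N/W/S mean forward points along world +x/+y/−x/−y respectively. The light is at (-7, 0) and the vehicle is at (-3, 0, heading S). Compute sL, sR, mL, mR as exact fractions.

left sensor world pos  = (-2, -1); dL² = 26
right sensor world pos = (-4, -1); dR² = 10
sL = 60/26 = 30/13
sR = 60/10 = 6
mL = 1·sL + -1·sR = -48/13
mR = 0·sL + -1·sR = -6

30/13 6 -48/13 -6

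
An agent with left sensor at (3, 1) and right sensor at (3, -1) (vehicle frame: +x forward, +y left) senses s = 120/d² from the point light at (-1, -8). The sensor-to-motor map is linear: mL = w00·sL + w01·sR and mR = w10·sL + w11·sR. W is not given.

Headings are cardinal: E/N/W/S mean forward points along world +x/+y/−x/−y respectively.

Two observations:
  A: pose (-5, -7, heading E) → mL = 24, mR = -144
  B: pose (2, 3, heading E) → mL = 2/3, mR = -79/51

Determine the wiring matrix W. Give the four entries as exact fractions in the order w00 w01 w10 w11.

obs A: pose=(-5,-7,E) → sL=24, sR=120, mL=24, mR=-144
obs B: pose=(2,3,E) → sL=2/3, sR=15/17, mL=2/3, mR=-79/51
sensor matrix S = [[24, 120], [2/3, 15/17]]; det S = -1000/17
solve [mL_A; mL_B] = S·[w00; w01] and [mR_A; mR_B] = S·[w10; w11]:
  w00 = 1, w01 = 0, w10 = -1, w11 = -1

1 0 -1 -1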